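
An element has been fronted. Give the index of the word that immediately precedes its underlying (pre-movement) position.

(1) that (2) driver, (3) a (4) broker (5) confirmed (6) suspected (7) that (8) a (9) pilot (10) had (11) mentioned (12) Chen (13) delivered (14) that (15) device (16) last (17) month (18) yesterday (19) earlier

The displaced element is "that driver" (word 2).
It is linked across 1 clause boundary (Ø).
It functions as the subject of "suspected", so the gap sits immediately after word 5 ("confirmed").
Base order: A broker confirmed that that driver suspected that a pilot had mentioned Chen delivered that device last month yesterday earlier.

5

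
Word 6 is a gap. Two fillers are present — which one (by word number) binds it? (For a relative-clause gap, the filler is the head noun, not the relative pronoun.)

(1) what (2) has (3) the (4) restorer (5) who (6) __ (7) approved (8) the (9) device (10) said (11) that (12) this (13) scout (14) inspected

4

The marked gap is inside the relative clause, the subject of "approved".
Its filler is the head noun "restorer" (via "who"), at word 4.
(The other dependency links word 1 to a gap after word 14.)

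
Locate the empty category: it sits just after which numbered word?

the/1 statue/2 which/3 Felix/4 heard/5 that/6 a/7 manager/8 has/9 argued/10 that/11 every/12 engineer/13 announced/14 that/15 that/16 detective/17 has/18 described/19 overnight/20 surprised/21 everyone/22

19

The displaced element is "the statue" (word 2).
It is linked across 3 clause boundaries (that → that → that).
It functions as the direct object of "described", so the gap sits immediately after word 19 ("described").
Base order: Felix heard that a manager has argued that every engineer announced that that detective has described the statue overnight.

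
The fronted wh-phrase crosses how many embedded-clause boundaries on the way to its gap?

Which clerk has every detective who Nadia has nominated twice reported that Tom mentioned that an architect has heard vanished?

"which clerk" is extracted from the subject of "vanished".
Boundaries crossed, outermost first: [that], [that], [Ø] — 3 in total.

3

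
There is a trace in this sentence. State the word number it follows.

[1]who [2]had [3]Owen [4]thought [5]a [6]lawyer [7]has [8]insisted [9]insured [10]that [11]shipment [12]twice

The displaced element is "who" (word 1).
It is linked across 2 clause boundaries (Ø → Ø).
It functions as the subject of "insured", so the gap sits immediately after word 8 ("insisted").
Base order: Owen had thought a lawyer has insisted that who insured that shipment twice.

8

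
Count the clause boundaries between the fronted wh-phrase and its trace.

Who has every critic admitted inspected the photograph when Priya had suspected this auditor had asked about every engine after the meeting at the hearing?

"who" is extracted from the subject of "inspected".
Boundaries crossed, outermost first: [Ø] — 1 in total.

1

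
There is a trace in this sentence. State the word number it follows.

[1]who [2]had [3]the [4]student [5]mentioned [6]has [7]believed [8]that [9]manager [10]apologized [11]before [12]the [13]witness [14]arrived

The displaced element is "who" (word 1).
It is linked across 1 clause boundary (Ø).
It functions as the subject of "believed", so the gap sits immediately after word 5 ("mentioned").
Base order: The student had mentioned that who has believed that manager apologized before the witness arrived.

5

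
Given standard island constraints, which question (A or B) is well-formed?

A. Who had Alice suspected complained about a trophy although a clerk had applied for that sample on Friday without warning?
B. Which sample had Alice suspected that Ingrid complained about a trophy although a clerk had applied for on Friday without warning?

In B, the wh-phrase is extracted from inside an adjunct island (introduced by "although"), which blocks movement.
In A, the extraction path crosses only that-complement boundaries, which are transparent.
So A is grammatical.

A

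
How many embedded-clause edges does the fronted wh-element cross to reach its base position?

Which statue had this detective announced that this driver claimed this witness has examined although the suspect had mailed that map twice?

"which statue" is extracted from the object of "examined".
Boundaries crossed, outermost first: [that], [Ø] — 2 in total.

2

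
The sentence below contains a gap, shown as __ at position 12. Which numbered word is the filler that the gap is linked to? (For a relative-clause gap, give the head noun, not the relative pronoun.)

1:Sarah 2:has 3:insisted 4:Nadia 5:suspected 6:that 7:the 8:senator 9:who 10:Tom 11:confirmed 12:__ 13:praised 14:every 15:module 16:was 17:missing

8

The gap at 12 is the subject of "praised", inside a relative clause.
The relative pronoun is "who" (word 9); it is bound by the head noun immediately before it.
Its filler is the head noun "senator", at word 8.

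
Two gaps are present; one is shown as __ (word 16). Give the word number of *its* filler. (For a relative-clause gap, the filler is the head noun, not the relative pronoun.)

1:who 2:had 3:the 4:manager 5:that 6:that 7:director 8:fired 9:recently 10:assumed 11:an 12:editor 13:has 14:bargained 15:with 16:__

1

The marked gap is the object of the preposition "with" of "bargained".
Its filler is the fronted wh-phrase "who", at word 1.
(The other dependency links word 4 to a gap after word 8.)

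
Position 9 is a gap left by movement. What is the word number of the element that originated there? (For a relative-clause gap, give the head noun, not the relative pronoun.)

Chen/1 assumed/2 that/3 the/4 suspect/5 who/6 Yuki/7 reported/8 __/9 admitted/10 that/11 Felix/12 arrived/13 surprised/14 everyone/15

The gap at 9 is the subject of "admitted", inside a relative clause.
The relative pronoun is "who" (word 6); it is bound by the head noun immediately before it.
Its filler is the head noun "suspect", at word 5.

5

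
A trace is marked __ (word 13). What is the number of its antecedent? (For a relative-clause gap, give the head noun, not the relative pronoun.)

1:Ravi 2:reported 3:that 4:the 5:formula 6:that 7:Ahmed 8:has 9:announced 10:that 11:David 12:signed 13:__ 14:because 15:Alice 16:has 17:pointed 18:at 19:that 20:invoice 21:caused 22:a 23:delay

5

The gap at 13 is the object of "signed", inside a relative clause.
The relative pronoun is "that" (word 6); it is bound by the head noun immediately before it.
Its filler is the head noun "formula", at word 5.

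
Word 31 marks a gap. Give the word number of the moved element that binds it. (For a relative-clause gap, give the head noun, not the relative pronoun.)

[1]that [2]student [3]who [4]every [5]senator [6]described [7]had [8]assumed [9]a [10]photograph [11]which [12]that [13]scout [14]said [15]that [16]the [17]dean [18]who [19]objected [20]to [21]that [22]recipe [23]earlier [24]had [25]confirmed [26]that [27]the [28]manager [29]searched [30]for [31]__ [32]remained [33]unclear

The gap at 31 is the prepositional object of "searched", inside a relative clause.
The relative pronoun is "which" (word 11); it is bound by the head noun immediately before it.
Its filler is the head noun "photograph", at word 10.

10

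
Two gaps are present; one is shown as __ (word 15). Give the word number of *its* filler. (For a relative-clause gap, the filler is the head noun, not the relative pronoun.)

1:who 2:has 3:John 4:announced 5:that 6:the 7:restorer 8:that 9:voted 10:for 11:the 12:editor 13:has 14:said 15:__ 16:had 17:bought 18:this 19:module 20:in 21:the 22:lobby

The marked gap is the subject of "bought".
Its filler is the fronted wh-phrase "who", at word 1.
(The other dependency links word 7 to a gap after word 8.)

1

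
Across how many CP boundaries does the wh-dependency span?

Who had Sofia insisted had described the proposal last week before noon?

1

"who" is extracted from the subject of "described".
Boundaries crossed, outermost first: [Ø] — 1 in total.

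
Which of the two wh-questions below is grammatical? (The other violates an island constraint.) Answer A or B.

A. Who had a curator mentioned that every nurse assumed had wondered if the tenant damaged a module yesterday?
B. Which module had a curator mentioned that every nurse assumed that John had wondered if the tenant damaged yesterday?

In B, the wh-phrase is extracted from inside a wh-island (introduced by "if"), which blocks movement.
In A, the extraction path crosses only that-complement boundaries, which are transparent.
So A is grammatical.

A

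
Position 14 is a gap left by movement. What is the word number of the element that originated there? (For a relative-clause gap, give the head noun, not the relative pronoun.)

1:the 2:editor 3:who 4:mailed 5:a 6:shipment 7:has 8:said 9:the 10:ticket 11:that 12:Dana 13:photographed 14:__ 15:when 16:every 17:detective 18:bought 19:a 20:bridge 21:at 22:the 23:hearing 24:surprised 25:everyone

10

The gap at 14 is the object of "photographed", inside a relative clause.
The relative pronoun is "that" (word 11); it is bound by the head noun immediately before it.
Its filler is the head noun "ticket", at word 10.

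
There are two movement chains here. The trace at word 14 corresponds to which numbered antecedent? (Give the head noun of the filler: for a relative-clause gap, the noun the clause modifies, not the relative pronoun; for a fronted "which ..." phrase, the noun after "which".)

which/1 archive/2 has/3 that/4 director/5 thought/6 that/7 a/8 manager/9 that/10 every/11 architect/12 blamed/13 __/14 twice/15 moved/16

The marked gap is inside the relative clause, the direct object of "blamed".
Its filler is the head noun "manager" (via "that"), at word 9.
(The other dependency links word 2 to a gap after word 16.)

9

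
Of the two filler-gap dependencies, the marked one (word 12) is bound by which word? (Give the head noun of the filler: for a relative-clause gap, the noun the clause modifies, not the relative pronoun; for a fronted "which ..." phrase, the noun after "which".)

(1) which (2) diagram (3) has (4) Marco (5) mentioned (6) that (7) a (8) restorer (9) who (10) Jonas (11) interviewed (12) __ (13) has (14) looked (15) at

The marked gap is inside the relative clause, the direct object of "interviewed".
Its filler is the head noun "restorer" (via "who"), at word 8.
(The other dependency links word 2 to a gap after word 15.)

8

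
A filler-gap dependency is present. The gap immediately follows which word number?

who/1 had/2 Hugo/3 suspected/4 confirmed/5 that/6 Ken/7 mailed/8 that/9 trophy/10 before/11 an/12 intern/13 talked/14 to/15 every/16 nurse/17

The displaced element is "who" (word 1).
It is linked across 1 clause boundary (Ø).
It functions as the subject of "confirmed", so the gap sits immediately after word 4 ("suspected").
Base order: Hugo had suspected who confirmed that Ken mailed that trophy before an intern talked to every nurse.

4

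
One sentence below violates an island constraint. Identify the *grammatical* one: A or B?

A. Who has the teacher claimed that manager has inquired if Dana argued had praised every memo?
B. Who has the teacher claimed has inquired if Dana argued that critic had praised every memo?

In A, the wh-phrase is extracted from inside a wh-island (introduced by "if"), which blocks movement.
In B, the extraction path crosses only that-complement boundaries, which are transparent.
So B is grammatical.

B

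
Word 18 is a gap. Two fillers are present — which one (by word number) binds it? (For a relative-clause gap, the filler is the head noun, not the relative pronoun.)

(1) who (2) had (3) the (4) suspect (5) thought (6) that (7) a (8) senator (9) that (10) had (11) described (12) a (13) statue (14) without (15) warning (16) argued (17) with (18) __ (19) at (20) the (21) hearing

1

The marked gap is the object of the preposition "with" of "argued".
Its filler is the fronted wh-phrase "who", at word 1.
(The other dependency links word 8 to a gap after word 9.)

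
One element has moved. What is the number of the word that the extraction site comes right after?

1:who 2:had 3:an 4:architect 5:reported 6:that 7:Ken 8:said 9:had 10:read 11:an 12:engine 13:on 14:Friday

The displaced element is "who" (word 1).
It is linked across 2 clause boundaries (that → Ø).
It functions as the subject of "read", so the gap sits immediately after word 8 ("said").
Base order: An architect had reported that Ken said that who had read an engine on Friday.

8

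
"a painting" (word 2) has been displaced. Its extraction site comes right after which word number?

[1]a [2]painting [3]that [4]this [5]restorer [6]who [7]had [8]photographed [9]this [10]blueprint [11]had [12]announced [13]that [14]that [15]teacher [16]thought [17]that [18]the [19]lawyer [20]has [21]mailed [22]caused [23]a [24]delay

The displaced element is "a painting" (word 2).
It is linked across 2 clause boundaries (that → that).
It functions as the direct object of "mailed", so the gap sits immediately after word 21 ("mailed").
Base order: This restorer who had photographed this blueprint had announced that that teacher thought that the lawyer has mailed a painting.

21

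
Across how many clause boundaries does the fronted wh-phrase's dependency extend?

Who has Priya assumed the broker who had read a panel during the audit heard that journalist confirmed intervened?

"who" is extracted from the subject of "intervened".
Boundaries crossed, outermost first: [Ø], [Ø], [Ø] — 3 in total.

3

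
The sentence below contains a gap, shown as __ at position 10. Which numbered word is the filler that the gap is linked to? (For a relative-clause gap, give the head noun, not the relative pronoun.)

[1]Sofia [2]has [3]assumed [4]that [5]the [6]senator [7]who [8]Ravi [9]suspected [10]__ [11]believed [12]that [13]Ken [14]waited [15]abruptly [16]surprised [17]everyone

The gap at 10 is the subject of "believed", inside a relative clause.
The relative pronoun is "who" (word 7); it is bound by the head noun immediately before it.
Its filler is the head noun "senator", at word 6.

6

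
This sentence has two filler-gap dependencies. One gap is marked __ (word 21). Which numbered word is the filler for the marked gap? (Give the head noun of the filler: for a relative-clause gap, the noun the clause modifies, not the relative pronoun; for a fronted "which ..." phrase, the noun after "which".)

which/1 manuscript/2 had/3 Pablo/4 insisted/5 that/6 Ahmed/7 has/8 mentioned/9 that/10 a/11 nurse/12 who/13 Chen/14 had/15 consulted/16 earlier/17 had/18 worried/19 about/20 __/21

The marked gap is the object of the preposition "about" of "worried".
Its filler is the fronted wh-phrase "which manuscript", at word 2.
(The other dependency links word 12 to a gap after word 16.)

2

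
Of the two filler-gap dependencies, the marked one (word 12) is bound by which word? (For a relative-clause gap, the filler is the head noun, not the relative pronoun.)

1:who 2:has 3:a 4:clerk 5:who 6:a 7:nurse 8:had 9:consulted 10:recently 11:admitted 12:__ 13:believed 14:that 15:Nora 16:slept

The marked gap is the subject of "believed".
Its filler is the fronted wh-phrase "who", at word 1.
(The other dependency links word 4 to a gap after word 9.)

1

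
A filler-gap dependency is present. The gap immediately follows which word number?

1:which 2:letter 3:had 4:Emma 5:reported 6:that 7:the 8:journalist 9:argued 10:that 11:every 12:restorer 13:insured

13

The displaced element is "which letter" (word 2).
It is linked across 2 clause boundaries (that → that).
It functions as the direct object of "insured", so the gap sits immediately after word 13 ("insured").
Base order: Emma had reported that the journalist argued that every restorer insured which letter.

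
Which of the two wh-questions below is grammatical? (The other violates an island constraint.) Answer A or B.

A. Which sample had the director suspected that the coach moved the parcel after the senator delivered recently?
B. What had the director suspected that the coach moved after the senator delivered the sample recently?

In A, the wh-phrase is extracted from inside an adjunct island (introduced by "after"), which blocks movement.
In B, the extraction path crosses only that-complement boundaries, which are transparent.
So B is grammatical.

B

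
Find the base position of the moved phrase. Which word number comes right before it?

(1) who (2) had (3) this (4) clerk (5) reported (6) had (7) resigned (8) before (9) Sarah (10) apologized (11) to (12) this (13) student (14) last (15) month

The displaced element is "who" (word 1).
It is linked across 1 clause boundary (Ø).
It functions as the subject of "resigned", so the gap sits immediately after word 5 ("reported").
Base order: This clerk had reported that who had resigned before Sarah apologized to this student last month.

5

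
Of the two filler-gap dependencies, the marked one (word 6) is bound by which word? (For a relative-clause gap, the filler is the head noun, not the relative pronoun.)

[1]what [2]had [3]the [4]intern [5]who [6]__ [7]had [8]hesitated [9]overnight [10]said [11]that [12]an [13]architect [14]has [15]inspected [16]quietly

The marked gap is inside the relative clause, the subject of "hesitated".
Its filler is the head noun "intern" (via "who"), at word 4.
(The other dependency links word 1 to a gap after word 15.)

4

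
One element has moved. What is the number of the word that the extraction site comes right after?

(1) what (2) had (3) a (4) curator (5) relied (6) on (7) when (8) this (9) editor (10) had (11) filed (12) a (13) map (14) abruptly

The displaced element is "what" (word 1).
It functions as the object of the preposition "on" of "relied", so the gap sits immediately after word 6 ("on").
Base order: A curator had relied on what when this editor had filed a map abruptly.

6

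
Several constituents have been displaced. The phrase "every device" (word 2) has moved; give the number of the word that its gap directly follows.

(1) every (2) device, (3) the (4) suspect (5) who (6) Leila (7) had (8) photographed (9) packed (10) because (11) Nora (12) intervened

The displaced element is "every device" (word 2).
It functions as the direct object of "packed", so the gap sits immediately after word 9 ("packed").
Base order: The suspect who Leila had photographed packed every device because Nora intervened.

9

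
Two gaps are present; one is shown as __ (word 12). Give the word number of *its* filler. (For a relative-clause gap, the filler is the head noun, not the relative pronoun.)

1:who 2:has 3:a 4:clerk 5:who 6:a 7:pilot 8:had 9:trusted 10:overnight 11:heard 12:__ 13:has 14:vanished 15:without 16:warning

1

The marked gap is the subject of "vanished".
Its filler is the fronted wh-phrase "who", at word 1.
(The other dependency links word 4 to a gap after word 9.)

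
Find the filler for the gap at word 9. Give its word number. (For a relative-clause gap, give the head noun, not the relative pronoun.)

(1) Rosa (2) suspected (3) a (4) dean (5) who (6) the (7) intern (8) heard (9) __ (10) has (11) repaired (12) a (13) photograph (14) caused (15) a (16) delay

4

The gap at 9 is the subject of "repaired", inside a relative clause.
The relative pronoun is "who" (word 5); it is bound by the head noun immediately before it.
Its filler is the head noun "dean", at word 4.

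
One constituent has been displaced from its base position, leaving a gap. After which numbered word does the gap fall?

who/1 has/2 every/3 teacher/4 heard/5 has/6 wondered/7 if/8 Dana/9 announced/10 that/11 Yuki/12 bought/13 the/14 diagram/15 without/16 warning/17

The displaced element is "who" (word 1).
It is linked across 1 clause boundary (Ø).
It functions as the subject of "wondered", so the gap sits immediately after word 5 ("heard").
Base order: Every teacher has heard who has wondered if Dana announced that Yuki bought the diagram without warning.

5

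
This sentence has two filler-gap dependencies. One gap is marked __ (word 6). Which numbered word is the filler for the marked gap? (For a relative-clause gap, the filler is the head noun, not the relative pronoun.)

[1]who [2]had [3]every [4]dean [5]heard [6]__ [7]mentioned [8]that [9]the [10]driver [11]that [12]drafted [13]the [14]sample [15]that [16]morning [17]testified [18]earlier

1

The marked gap is the subject of "mentioned".
Its filler is the fronted wh-phrase "who", at word 1.
(The other dependency links word 10 to a gap after word 11.)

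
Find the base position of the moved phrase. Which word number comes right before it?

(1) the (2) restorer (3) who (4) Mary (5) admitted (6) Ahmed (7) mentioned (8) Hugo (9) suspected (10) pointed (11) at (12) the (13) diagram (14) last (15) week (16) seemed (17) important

9

The displaced element is "the restorer" (word 2).
It is linked across 3 clause boundaries (Ø → Ø → Ø).
It functions as the subject of "pointed", so the gap sits immediately after word 9 ("suspected").
Base order: Mary admitted Ahmed mentioned Hugo suspected that the restorer pointed at the diagram last week.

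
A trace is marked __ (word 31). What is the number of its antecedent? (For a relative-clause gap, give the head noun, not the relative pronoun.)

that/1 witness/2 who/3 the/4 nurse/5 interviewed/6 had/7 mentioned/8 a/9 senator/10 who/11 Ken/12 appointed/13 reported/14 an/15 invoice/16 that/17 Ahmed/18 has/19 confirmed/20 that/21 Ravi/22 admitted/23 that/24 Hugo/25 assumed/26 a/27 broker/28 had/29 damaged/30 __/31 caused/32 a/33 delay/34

16

The gap at 31 is the object of "damaged", inside a relative clause.
The relative pronoun is "that" (word 17); it is bound by the head noun immediately before it.
Its filler is the head noun "invoice", at word 16.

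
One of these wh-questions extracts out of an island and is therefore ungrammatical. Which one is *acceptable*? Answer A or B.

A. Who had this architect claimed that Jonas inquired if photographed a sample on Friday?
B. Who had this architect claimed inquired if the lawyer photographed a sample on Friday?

In A, the wh-phrase is extracted from inside a wh-island (introduced by "if"), which blocks movement.
In B, the extraction path crosses only that-complement boundaries, which are transparent.
So B is grammatical.

B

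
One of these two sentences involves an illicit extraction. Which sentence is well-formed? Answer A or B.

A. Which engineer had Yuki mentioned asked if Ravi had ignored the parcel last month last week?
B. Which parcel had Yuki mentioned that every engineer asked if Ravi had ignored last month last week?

In B, the wh-phrase is extracted from inside a wh-island (introduced by "if"), which blocks movement.
In A, the extraction path crosses only that-complement boundaries, which are transparent.
So A is grammatical.

A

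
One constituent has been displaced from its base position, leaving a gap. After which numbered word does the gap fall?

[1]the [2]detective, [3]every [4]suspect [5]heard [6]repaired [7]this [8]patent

The displaced element is "the detective" (word 2).
It is linked across 1 clause boundary (Ø).
It functions as the subject of "repaired", so the gap sits immediately after word 5 ("heard").
Base order: Every suspect heard that the detective repaired this patent.

5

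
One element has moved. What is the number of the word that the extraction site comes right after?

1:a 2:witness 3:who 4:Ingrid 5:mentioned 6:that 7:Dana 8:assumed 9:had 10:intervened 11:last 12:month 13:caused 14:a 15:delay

The displaced element is "a witness" (word 2).
It is linked across 2 clause boundaries (that → Ø).
It functions as the subject of "intervened", so the gap sits immediately after word 8 ("assumed").
Base order: Ingrid mentioned that Dana assumed that a witness had intervened last month.

8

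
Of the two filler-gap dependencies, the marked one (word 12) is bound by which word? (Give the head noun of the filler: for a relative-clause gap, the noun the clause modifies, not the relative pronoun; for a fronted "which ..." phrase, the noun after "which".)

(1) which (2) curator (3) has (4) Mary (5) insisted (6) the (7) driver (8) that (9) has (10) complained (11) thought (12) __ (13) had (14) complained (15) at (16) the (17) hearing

2

The marked gap is the subject of "complained".
Its filler is the fronted wh-phrase "which curator", at word 2.
(The other dependency links word 7 to a gap after word 8.)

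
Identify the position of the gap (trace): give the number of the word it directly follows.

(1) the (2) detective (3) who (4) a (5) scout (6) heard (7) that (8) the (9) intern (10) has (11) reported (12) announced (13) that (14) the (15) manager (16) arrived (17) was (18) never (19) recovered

11

The displaced element is "the detective" (word 2).
It is linked across 2 clause boundaries (that → Ø).
It functions as the subject of "announced", so the gap sits immediately after word 11 ("reported").
Base order: A scout heard that the intern has reported that the detective announced that the manager arrived.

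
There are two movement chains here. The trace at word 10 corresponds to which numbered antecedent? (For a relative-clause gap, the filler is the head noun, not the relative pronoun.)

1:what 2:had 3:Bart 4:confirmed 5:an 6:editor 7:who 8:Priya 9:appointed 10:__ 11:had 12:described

6

The marked gap is inside the relative clause, the direct object of "appointed".
Its filler is the head noun "editor" (via "who"), at word 6.
(The other dependency links word 1 to a gap after word 12.)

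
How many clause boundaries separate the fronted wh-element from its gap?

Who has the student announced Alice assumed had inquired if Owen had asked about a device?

"who" is extracted from the subject of "inquired".
Boundaries crossed, outermost first: [Ø], [Ø] — 2 in total.

2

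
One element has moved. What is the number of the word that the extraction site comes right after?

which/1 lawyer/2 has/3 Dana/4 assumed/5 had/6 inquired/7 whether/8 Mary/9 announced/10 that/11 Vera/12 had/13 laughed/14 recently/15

5

The displaced element is "which lawyer" (word 2).
It is linked across 1 clause boundary (Ø).
It functions as the subject of "inquired", so the gap sits immediately after word 5 ("assumed").
Base order: Dana has assumed that which lawyer had inquired whether Mary announced that Vera had laughed recently.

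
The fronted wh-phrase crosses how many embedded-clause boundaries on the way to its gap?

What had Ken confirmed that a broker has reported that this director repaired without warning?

"what" is extracted from the object of "repaired".
Boundaries crossed, outermost first: [that], [that] — 2 in total.

2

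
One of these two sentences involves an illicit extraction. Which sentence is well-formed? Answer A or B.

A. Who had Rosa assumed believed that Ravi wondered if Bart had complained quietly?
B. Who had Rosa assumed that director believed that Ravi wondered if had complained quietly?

In B, the wh-phrase is extracted from inside a wh-island (introduced by "if"), which blocks movement.
In A, the extraction path crosses only that-complement boundaries, which are transparent.
So A is grammatical.

A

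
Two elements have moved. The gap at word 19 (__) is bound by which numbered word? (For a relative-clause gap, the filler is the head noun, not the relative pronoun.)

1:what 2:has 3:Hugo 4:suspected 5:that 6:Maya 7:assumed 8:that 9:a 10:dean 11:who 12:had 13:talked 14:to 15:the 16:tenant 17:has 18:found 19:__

1

The marked gap is the direct object of "found".
Its filler is the fronted wh-phrase "what", at word 1.
(The other dependency links word 10 to a gap after word 11.)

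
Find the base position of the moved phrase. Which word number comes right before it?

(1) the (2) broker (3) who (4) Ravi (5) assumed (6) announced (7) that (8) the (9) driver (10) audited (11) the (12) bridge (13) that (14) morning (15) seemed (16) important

The displaced element is "the broker" (word 2).
It is linked across 1 clause boundary (Ø).
It functions as the subject of "announced", so the gap sits immediately after word 5 ("assumed").
Base order: Ravi assumed the broker announced that the driver audited the bridge that morning.

5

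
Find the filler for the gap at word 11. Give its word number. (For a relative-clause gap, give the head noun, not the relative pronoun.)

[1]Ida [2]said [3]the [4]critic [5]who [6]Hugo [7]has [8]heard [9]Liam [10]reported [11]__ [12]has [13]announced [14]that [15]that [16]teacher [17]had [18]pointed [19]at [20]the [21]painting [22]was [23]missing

The gap at 11 is the subject of "announced", inside a relative clause.
The relative pronoun is "who" (word 5); it is bound by the head noun immediately before it.
Its filler is the head noun "critic", at word 4.

4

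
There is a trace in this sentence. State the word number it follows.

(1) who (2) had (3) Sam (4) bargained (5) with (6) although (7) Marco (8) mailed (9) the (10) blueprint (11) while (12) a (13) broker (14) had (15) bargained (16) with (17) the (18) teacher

The displaced element is "who" (word 1).
It functions as the object of the preposition "with" of "bargained", so the gap sits immediately after word 5 ("with").
Base order: Sam had bargained with who although Marco mailed the blueprint while a broker had bargained with the teacher.

5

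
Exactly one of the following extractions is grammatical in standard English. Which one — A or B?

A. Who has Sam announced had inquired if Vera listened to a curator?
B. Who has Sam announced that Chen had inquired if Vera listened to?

In B, the wh-phrase is extracted from inside a wh-island (introduced by "if"), which blocks movement.
In A, the extraction path crosses only that-complement boundaries, which are transparent.
So A is grammatical.

A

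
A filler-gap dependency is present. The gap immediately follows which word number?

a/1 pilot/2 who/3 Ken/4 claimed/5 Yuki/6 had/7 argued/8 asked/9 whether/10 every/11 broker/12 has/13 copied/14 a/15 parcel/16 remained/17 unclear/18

8

The displaced element is "a pilot" (word 2).
It is linked across 2 clause boundaries (Ø → Ø).
It functions as the subject of "asked", so the gap sits immediately after word 8 ("argued").
Base order: Ken claimed Yuki had argued a pilot asked whether every broker has copied a parcel.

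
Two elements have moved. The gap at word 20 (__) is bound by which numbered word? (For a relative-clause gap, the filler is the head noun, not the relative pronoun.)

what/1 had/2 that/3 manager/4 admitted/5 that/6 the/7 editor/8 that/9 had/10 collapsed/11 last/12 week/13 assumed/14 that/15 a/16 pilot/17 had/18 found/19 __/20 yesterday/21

1

The marked gap is the direct object of "found".
Its filler is the fronted wh-phrase "what", at word 1.
(The other dependency links word 8 to a gap after word 9.)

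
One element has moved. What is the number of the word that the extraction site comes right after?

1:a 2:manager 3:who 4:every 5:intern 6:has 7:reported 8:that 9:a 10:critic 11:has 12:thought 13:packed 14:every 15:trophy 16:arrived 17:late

The displaced element is "a manager" (word 2).
It is linked across 2 clause boundaries (that → Ø).
It functions as the subject of "packed", so the gap sits immediately after word 12 ("thought").
Base order: Every intern has reported that a critic has thought that a manager packed every trophy.

12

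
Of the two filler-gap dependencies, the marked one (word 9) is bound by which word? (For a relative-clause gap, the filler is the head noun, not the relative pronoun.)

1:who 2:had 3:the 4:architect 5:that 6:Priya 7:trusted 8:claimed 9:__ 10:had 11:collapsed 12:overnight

1

The marked gap is the subject of "collapsed".
Its filler is the fronted wh-phrase "who", at word 1.
(The other dependency links word 4 to a gap after word 7.)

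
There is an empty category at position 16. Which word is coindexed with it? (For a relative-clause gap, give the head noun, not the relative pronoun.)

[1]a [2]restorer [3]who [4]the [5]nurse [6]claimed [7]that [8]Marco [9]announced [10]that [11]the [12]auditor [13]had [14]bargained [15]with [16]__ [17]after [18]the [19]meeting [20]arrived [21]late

2

The gap at 16 is the prepositional object of "bargained", inside a relative clause.
The relative pronoun is "who" (word 3); it is bound by the head noun immediately before it.
Its filler is the head noun "restorer", at word 2.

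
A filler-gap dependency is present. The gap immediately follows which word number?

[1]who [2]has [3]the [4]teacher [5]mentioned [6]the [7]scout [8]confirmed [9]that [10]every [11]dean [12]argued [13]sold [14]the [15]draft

The displaced element is "who" (word 1).
It is linked across 3 clause boundaries (Ø → that → Ø).
It functions as the subject of "sold", so the gap sits immediately after word 12 ("argued").
Base order: The teacher has mentioned the scout confirmed that every dean argued who sold the draft.

12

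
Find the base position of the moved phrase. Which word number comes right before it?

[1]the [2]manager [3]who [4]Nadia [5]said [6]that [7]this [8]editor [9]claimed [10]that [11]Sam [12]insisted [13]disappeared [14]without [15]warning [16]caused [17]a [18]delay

12

The displaced element is "the manager" (word 2).
It is linked across 3 clause boundaries (that → that → Ø).
It functions as the subject of "disappeared", so the gap sits immediately after word 12 ("insisted").
Base order: Nadia said that this editor claimed that Sam insisted the manager disappeared without warning.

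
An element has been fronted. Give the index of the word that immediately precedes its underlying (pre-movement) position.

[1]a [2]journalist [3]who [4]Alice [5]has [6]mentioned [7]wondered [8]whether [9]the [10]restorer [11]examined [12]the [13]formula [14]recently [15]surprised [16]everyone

6

The displaced element is "a journalist" (word 2).
It is linked across 1 clause boundary (Ø).
It functions as the subject of "wondered", so the gap sits immediately after word 6 ("mentioned").
Base order: Alice has mentioned that a journalist wondered whether the restorer examined the formula recently.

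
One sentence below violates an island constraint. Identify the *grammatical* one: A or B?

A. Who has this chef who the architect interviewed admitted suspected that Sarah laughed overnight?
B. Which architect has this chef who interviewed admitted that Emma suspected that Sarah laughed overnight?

A

In B, the wh-phrase is extracted from inside a complex-NP island (relative clause) (introduced by "who"), which blocks movement.
In A, the extraction path crosses only that-complement boundaries, which are transparent.
So A is grammatical.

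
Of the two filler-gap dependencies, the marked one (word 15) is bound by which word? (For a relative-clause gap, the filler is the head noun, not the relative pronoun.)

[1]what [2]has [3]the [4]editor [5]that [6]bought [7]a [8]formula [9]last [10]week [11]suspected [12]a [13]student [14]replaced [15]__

1

The marked gap is the direct object of "replaced".
Its filler is the fronted wh-phrase "what", at word 1.
(The other dependency links word 4 to a gap after word 5.)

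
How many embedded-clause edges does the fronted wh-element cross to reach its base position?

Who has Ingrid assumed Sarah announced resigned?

2

"who" is extracted from the subject of "resigned".
Boundaries crossed, outermost first: [Ø], [Ø] — 2 in total.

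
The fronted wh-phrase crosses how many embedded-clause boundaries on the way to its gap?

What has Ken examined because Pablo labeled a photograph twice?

"what" originates inside the matrix clause — no clause boundary is crossed.

0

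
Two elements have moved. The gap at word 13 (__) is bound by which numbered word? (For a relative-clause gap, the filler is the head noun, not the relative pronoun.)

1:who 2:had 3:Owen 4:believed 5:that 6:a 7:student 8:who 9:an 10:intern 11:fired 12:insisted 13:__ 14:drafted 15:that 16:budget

1

The marked gap is the subject of "drafted".
Its filler is the fronted wh-phrase "who", at word 1.
(The other dependency links word 7 to a gap after word 11.)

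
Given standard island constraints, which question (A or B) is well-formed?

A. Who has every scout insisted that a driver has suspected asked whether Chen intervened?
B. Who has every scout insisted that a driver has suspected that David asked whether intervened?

A

In B, the wh-phrase is extracted from inside a wh-island (introduced by "whether"), which blocks movement.
In A, the extraction path crosses only that-complement boundaries, which are transparent.
So A is grammatical.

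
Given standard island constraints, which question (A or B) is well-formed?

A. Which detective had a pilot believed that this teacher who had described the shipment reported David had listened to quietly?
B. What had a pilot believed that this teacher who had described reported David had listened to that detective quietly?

In B, the wh-phrase is extracted from inside a complex-NP island (relative clause) (introduced by "who"), which blocks movement.
In A, the extraction path crosses only that-complement boundaries, which are transparent.
So A is grammatical.

A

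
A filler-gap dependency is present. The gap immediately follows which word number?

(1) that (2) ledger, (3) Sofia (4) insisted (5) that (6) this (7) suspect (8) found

The displaced element is "that ledger" (word 2).
It is linked across 1 clause boundary (that).
It functions as the direct object of "found", so the gap sits immediately after word 8 ("found").
Base order: Sofia insisted that this suspect found that ledger.

8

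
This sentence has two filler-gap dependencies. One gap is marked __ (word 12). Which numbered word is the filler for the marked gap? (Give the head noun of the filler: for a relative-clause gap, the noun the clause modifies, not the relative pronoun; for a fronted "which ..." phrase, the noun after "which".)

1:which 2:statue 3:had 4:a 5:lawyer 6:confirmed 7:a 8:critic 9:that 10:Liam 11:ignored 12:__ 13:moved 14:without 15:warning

The marked gap is inside the relative clause, the direct object of "ignored".
Its filler is the head noun "critic" (via "that"), at word 8.
(The other dependency links word 2 to a gap after word 13.)

8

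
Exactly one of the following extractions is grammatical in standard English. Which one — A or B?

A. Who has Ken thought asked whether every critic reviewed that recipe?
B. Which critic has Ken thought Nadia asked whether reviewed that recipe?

A

In B, the wh-phrase is extracted from inside a wh-island (introduced by "whether"), which blocks movement.
In A, the extraction path crosses only that-complement boundaries, which are transparent.
So A is grammatical.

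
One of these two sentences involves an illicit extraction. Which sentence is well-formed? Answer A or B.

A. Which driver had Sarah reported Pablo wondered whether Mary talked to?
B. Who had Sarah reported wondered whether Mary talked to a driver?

In A, the wh-phrase is extracted from inside a wh-island (introduced by "whether"), which blocks movement.
In B, the extraction path crosses only that-complement boundaries, which are transparent.
So B is grammatical.

B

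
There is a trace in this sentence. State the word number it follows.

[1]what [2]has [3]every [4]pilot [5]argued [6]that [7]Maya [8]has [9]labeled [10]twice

The displaced element is "what" (word 1).
It is linked across 1 clause boundary (that).
It functions as the direct object of "labeled", so the gap sits immediately after word 9 ("labeled").
Base order: Every pilot has argued that Maya has labeled what twice.

9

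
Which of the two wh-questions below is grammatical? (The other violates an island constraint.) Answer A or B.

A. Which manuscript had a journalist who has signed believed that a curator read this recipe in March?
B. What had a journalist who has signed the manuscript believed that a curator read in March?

B

In A, the wh-phrase is extracted from inside a complex-NP island (relative clause) (introduced by "who"), which blocks movement.
In B, the extraction path crosses only that-complement boundaries, which are transparent.
So B is grammatical.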